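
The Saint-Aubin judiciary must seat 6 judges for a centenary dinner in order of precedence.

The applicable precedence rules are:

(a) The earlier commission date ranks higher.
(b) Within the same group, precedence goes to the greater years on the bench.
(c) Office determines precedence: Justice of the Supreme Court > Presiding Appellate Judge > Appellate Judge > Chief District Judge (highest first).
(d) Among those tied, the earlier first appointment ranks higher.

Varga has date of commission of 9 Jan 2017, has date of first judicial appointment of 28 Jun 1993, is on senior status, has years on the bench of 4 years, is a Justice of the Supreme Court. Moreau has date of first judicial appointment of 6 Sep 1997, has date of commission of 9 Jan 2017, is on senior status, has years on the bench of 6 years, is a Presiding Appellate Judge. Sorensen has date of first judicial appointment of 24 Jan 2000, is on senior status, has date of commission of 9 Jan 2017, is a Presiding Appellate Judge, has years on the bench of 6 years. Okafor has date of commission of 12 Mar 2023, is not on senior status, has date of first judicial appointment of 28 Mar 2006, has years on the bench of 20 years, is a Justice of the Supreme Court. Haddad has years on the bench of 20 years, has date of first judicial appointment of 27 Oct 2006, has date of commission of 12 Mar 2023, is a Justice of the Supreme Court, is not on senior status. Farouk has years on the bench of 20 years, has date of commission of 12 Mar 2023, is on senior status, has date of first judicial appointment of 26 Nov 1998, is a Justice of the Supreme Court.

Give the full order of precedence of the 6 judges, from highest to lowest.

By date of commission (earlier first): Moreau, Sorensen and Varga (each 9 Jan 2017); then Farouk, Okafor and Haddad (each 12 Mar 2023).
Among Moreau, Sorensen and Varga, by years on the bench (higher first): Moreau and Sorensen (6 years) before Varga (4 years).
Moreau and Sorensen are each Presiding Appellate Judge, so the next rule applies.
Among Moreau and Sorensen, by date of first judicial appointment (earlier first): Moreau (6 Sep 1997) before Sorensen (24 Jan 2000).
Farouk, Okafor and Haddad all have years on the bench 20 years, so the next rule applies.
Farouk, Okafor and Haddad are each Justice of the Supreme Court, so the next rule applies.
Among Farouk, Okafor and Haddad, by date of first judicial appointment (earlier first): Farouk (26 Nov 1998) before Okafor (28 Mar 2006) before Haddad (27 Oct 2006).
Full order: Moreau, Sorensen, Varga, Farouk, Okafor, Haddad.

Moreau, Sorensen, Varga, Farouk, Okafor, Haddad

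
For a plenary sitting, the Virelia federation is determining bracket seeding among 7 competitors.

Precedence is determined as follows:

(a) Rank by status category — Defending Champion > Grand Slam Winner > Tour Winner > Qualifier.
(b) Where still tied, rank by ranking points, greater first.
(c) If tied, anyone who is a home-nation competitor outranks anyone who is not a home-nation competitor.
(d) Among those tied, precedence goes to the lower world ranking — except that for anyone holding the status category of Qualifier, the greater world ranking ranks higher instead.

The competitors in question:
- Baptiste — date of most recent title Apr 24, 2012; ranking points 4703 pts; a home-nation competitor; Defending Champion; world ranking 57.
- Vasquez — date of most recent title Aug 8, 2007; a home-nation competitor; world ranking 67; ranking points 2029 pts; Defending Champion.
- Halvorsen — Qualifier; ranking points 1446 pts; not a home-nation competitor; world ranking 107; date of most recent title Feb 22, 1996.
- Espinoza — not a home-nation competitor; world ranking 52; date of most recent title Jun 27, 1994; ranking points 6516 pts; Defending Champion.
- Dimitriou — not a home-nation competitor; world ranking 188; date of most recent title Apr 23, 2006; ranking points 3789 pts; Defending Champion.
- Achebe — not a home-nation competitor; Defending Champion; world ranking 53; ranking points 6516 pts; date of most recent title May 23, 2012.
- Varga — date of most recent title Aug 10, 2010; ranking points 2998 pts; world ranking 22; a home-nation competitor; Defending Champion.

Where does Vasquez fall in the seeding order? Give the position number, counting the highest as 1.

By status category: Espinoza, Achebe, Baptiste, Dimitriou, Varga and Vasquez (Defending Champion); then Halvorsen (Qualifier).
Among Espinoza, Achebe, Baptiste, Dimitriou, Varga and Vasquez, by ranking points (higher first): Espinoza and Achebe (6516 pts) before Baptiste (4703 pts) before Dimitriou (3789 pts) before Varga (2998 pts) before Vasquez (2029 pts).
Espinoza and Achebe are each not a home-nation competitor, so the next rule applies.
Among Espinoza and Achebe, by world ranking (lower first): Espinoza (52) before Achebe (53).
Order: Espinoza, Achebe, Baptiste, Dimitriou, Varga, Vasquez, Halvorsen. So position 6.

6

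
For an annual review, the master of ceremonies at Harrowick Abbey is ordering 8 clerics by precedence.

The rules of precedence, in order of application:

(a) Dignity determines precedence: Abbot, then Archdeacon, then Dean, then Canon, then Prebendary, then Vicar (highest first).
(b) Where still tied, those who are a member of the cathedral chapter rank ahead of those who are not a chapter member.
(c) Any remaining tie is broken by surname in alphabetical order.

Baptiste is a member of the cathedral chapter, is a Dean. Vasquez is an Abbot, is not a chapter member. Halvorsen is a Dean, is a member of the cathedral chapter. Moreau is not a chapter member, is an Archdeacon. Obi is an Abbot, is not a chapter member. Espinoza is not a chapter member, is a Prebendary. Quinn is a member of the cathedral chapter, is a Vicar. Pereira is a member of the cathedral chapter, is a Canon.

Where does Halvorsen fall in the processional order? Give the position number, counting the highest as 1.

By dignity: Obi and Vasquez (Abbot); then Moreau (Archdeacon); then Baptiste and Halvorsen (Dean); then Pereira (Canon); then Espinoza (Prebendary); then Quinn (Vicar).
Obi and Vasquez are each not a chapter member, so the next rule applies.
Among Obi and Vasquez, alphabetically by surname: Obi before Vasquez.
Baptiste and Halvorsen are each a member of the cathedral chapter, so the next rule applies.
Among Baptiste and Halvorsen, alphabetically by surname: Baptiste before Halvorsen.
Order: Obi, Vasquez, Moreau, Baptiste, Halvorsen, Pereira, Espinoza, Quinn. So position 5.

5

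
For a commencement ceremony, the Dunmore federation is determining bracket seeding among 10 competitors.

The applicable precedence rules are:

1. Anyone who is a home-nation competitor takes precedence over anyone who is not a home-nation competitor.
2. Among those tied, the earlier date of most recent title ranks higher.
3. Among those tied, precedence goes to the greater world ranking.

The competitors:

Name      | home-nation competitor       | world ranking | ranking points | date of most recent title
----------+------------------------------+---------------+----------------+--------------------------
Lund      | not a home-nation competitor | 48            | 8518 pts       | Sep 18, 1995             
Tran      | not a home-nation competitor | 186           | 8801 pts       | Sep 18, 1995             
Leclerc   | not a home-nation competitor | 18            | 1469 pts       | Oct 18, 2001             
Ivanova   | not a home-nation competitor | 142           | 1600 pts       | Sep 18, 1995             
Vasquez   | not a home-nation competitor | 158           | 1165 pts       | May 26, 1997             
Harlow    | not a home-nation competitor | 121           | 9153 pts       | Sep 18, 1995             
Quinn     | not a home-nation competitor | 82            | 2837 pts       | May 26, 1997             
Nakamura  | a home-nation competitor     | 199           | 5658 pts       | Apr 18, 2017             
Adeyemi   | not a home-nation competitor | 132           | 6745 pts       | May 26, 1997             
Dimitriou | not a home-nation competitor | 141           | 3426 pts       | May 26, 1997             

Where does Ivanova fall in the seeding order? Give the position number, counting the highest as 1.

3

By the first rule: Nakamura (a home-nation competitor); then Tran, Ivanova, Harlow, Lund, Vasquez, Dimitriou, Adeyemi, Quinn and Leclerc (each not a home-nation competitor).
Among Tran, Ivanova, Harlow, Lund, Vasquez, Dimitriou, Adeyemi, Quinn and Leclerc, by date of most recent title (earlier first): Tran, Ivanova, Harlow and Lund (Sep 18, 1995) before Vasquez, Dimitriou, Adeyemi and Quinn (May 26, 1997) before Leclerc (Oct 18, 2001).
Among Tran, Ivanova, Harlow and Lund, by world ranking (higher first): Tran (186) before Ivanova (142) before Harlow (121) before Lund (48).
Among Vasquez, Dimitriou, Adeyemi and Quinn, by world ranking (higher first): Vasquez (158) before Dimitriou (141) before Adeyemi (132) before Quinn (82).
Order: Nakamura, Tran, Ivanova, Harlow, Lund, Vasquez, Dimitriou, Adeyemi, Quinn, Leclerc. So position 3.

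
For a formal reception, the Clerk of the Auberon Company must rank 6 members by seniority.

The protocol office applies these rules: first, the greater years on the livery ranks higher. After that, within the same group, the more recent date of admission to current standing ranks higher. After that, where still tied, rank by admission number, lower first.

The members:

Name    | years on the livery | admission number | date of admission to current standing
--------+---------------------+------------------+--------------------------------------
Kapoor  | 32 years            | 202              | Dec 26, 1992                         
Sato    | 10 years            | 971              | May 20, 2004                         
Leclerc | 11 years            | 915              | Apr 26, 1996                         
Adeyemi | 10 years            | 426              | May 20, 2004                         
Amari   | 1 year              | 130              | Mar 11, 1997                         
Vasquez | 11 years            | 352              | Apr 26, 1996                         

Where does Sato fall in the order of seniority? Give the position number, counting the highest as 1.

By years on the livery (higher first): Kapoor (32 years); then Vasquez and Leclerc (both 11 years); then Adeyemi and Sato (both 10 years); then Amari (1 year).
Vasquez and Leclerc both have date of admission to current standing Apr 26, 1996, so the next rule applies.
Among Vasquez and Leclerc, by admission number (lower first): Vasquez (352) before Leclerc (915).
Adeyemi and Sato both have date of admission to current standing May 20, 2004, so the next rule applies.
Among Adeyemi and Sato, by admission number (lower first): Adeyemi (426) before Sato (971).
Order: Kapoor, Vasquez, Leclerc, Adeyemi, Sato, Amari. So position 5.

5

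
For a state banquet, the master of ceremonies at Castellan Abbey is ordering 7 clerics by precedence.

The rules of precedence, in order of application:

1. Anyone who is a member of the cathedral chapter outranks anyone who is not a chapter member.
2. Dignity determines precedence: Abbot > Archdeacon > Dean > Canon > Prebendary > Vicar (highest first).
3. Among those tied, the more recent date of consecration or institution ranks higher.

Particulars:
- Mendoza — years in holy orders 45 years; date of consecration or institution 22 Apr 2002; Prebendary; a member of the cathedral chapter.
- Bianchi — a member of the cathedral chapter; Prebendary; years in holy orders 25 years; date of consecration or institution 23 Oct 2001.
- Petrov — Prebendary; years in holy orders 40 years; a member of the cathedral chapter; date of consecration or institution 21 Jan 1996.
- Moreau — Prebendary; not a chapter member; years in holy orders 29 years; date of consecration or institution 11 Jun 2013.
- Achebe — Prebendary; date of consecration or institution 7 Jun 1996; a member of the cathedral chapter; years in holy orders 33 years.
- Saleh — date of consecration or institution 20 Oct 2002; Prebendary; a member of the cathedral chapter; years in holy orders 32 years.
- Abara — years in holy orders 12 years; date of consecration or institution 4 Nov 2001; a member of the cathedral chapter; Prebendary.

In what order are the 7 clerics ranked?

By the first rule: Saleh, Mendoza, Abara, Bianchi, Achebe and Petrov (each a member of the cathedral chapter); then Moreau (not a chapter member).
Saleh, Mendoza, Abara, Bianchi, Achebe and Petrov are each Prebendary, so the next rule applies.
Among Saleh, Mendoza, Abara, Bianchi, Achebe and Petrov, by date of consecration or institution (later first): Saleh (20 Oct 2002) before Mendoza (22 Apr 2002) before Abara (4 Nov 2001) before Bianchi (23 Oct 2001) before Achebe (7 Jun 1996) before Petrov (21 Jan 1996).
Full order: Saleh, Mendoza, Abara, Bianchi, Achebe, Petrov, Moreau.

Saleh, Mendoza, Abara, Bianchi, Achebe, Petrov, Moreau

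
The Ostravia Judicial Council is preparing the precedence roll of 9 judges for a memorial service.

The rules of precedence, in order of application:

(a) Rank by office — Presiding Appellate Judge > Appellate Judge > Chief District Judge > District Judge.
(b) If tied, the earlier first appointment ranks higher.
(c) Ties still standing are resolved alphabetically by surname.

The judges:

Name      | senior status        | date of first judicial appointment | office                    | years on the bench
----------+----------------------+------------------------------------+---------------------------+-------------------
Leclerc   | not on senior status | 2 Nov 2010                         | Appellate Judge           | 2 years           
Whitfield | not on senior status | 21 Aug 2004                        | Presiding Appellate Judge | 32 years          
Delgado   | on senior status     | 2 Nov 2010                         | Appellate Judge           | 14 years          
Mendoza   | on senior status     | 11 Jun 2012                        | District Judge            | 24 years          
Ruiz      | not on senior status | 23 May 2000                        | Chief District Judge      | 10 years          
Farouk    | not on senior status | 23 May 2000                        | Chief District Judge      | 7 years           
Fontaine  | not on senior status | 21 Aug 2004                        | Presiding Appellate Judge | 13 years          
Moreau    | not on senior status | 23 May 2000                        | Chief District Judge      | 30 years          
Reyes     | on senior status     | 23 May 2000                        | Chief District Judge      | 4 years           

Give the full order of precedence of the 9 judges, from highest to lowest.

Fontaine, Whitfield, Delgado, Leclerc, Farouk, Moreau, Reyes, Ruiz, Mendoza

By office: Fontaine and Whitfield (Presiding Appellate Judge); then Delgado and Leclerc (Appellate Judge); then Farouk, Moreau, Reyes and Ruiz (Chief District Judge); then Mendoza (District Judge).
Fontaine and Whitfield both have date of first judicial appointment 21 Aug 2004, so the next rule applies.
Among Fontaine and Whitfield, alphabetically by surname: Fontaine before Whitfield.
Delgado and Leclerc both have date of first judicial appointment 2 Nov 2010, so the next rule applies.
Among Delgado and Leclerc, alphabetically by surname: Delgado before Leclerc.
Farouk, Moreau, Reyes and Ruiz all have date of first judicial appointment 23 May 2000, so the next rule applies.
Among Farouk, Moreau, Reyes and Ruiz, alphabetically by surname: Farouk before Moreau before Reyes before Ruiz.
Full order: Fontaine, Whitfield, Delgado, Leclerc, Farouk, Moreau, Reyes, Ruiz, Mendoza.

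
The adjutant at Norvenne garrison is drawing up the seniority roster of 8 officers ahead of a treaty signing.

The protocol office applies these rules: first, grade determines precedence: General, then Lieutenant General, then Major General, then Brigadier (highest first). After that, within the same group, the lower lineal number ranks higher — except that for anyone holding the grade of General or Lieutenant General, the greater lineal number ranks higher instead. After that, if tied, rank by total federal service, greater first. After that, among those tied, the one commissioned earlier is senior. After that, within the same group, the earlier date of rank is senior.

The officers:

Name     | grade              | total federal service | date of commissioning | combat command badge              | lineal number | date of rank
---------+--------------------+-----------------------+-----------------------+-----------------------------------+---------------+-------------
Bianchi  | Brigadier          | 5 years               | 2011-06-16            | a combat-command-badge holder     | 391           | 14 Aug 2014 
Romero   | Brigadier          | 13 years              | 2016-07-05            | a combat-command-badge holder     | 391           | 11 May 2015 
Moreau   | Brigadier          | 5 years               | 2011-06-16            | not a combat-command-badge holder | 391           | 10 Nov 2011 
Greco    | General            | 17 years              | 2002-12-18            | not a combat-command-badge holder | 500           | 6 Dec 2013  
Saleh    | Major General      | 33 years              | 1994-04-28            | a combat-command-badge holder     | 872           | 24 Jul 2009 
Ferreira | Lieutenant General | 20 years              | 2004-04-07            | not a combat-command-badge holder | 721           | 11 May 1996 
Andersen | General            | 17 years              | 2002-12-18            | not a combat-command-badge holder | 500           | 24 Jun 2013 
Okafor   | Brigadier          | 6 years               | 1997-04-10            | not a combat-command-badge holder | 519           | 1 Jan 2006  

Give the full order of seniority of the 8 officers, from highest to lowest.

Andersen, Greco, Ferreira, Saleh, Romero, Moreau, Bianchi, Okafor

By grade: Andersen and Greco (General); then Ferreira (Lieutenant General); then Saleh (Major General); then Romero, Moreau, Bianchi and Okafor (Brigadier).
Andersen and Greco both have lineal number 500, so the next rule applies.
Andersen and Greco both have total federal service 17 years, so the next rule applies.
Andersen and Greco both have date of commissioning 2002-12-18, so the next rule applies.
Among Andersen and Greco, by date of rank (earlier first): Andersen (24 Jun 2013) before Greco (6 Dec 2013).
Among Romero, Moreau, Bianchi and Okafor, by lineal number (lower first): Romero, Moreau and Bianchi (391) before Okafor (519).
Among Romero, Moreau and Bianchi, by total federal service (higher first): Romero (13 years) before Moreau and Bianchi (5 years).
Moreau and Bianchi both have date of commissioning 2011-06-16, so the next rule applies.
Among Moreau and Bianchi, by date of rank (earlier first): Moreau (10 Nov 2011) before Bianchi (14 Aug 2014).
Full order: Andersen, Greco, Ferreira, Saleh, Romero, Moreau, Bianchi, Okafor.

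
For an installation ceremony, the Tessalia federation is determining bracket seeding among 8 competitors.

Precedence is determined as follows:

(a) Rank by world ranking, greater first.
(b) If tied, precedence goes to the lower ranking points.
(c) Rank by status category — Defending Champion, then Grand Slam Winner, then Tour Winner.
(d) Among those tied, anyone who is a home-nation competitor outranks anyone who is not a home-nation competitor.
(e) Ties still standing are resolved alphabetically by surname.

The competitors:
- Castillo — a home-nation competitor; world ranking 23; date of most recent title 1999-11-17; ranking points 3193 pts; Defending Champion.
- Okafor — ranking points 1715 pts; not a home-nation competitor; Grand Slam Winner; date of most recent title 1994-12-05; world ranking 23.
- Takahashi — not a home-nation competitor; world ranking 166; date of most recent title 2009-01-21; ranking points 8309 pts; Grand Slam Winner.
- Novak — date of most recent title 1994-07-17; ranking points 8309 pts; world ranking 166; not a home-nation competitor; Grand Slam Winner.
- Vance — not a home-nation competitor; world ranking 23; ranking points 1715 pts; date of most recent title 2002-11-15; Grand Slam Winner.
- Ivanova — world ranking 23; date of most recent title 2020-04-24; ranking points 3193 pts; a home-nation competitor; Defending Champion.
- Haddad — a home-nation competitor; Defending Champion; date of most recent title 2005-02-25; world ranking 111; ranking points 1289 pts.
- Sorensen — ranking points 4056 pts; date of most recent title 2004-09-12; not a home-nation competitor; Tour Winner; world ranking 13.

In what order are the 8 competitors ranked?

By world ranking (higher first): Novak and Takahashi (both 166); then Haddad (111); then Okafor, Vance, Castillo and Ivanova (each 23); then Sorensen (13).
Novak and Takahashi both have ranking points 8309 pts, so the next rule applies.
Novak and Takahashi are each Grand Slam Winner, so the next rule applies.
Novak and Takahashi are each not a home-nation competitor, so the next rule applies.
Among Novak and Takahashi, alphabetically by surname: Novak before Takahashi.
Among Okafor, Vance, Castillo and Ivanova, by ranking points (lower first): Okafor and Vance (1715 pts) before Castillo and Ivanova (3193 pts).
Okafor and Vance are each Grand Slam Winner, so the next rule applies.
Okafor and Vance are each not a home-nation competitor, so the next rule applies.
Among Okafor and Vance, alphabetically by surname: Okafor before Vance.
Castillo and Ivanova are each Defending Champion, so the next rule applies.
Castillo and Ivanova are each a home-nation competitor, so the next rule applies.
Among Castillo and Ivanova, alphabetically by surname: Castillo before Ivanova.
Full order: Novak, Takahashi, Haddad, Okafor, Vance, Castillo, Ivanova, Sorensen.

Novak, Takahashi, Haddad, Okafor, Vance, Castillo, Ivanova, Sorensen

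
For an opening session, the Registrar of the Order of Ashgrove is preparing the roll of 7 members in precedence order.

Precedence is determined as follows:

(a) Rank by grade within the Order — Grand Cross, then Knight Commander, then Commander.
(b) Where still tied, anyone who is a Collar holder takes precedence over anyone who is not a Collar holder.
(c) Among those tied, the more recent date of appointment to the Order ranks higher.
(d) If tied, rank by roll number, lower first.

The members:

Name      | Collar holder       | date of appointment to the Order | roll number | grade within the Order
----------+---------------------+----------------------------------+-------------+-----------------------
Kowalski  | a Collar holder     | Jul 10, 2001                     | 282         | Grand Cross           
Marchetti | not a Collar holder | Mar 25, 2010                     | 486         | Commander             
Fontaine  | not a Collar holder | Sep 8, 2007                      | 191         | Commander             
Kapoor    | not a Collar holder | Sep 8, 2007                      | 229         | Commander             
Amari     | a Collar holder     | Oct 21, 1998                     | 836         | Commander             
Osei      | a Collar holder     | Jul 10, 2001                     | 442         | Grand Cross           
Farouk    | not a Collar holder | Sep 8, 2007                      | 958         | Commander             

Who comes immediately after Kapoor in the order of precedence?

Farouk

By grade within the Order: Kowalski and Osei (Grand Cross); then Amari, Marchetti, Fontaine, Kapoor and Farouk (Commander).
Kowalski and Osei are each a Collar holder, so the next rule applies.
Kowalski and Osei both have date of appointment to the Order Jul 10, 2001, so the next rule applies.
Among Kowalski and Osei, by roll number (lower first): Kowalski (282) before Osei (442).
Among Amari, Marchetti, Fontaine, Kapoor and Farouk, a Collar holder before not a Collar holder: Amari (a Collar holder) before Marchetti, Fontaine, Kapoor and Farouk (not a Collar holder).
Among Marchetti, Fontaine, Kapoor and Farouk, by date of appointment to the Order (later first): Marchetti (Mar 25, 2010) before Fontaine, Kapoor and Farouk (Sep 8, 2007).
Among Fontaine, Kapoor and Farouk, by roll number (lower first): Fontaine (191) before Kapoor (229) before Farouk (958).
Order: Kowalski, Osei, Amari, Marchetti, Fontaine, Kapoor, Farouk.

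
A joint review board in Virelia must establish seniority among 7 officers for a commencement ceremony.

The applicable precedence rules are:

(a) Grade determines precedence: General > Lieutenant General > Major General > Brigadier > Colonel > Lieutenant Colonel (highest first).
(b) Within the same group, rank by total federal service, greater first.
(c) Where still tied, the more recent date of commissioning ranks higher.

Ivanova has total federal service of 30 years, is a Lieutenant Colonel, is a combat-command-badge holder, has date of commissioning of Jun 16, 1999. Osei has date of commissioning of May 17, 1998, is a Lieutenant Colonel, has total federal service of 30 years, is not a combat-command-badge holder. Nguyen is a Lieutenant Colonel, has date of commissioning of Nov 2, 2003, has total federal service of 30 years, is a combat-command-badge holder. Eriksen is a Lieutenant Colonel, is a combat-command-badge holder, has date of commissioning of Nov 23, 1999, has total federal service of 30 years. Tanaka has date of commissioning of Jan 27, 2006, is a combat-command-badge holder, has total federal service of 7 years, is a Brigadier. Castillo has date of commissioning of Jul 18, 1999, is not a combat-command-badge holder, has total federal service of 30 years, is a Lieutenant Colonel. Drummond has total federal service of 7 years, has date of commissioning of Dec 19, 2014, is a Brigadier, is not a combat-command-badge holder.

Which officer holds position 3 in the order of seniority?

By grade: Drummond and Tanaka (Brigadier); then Nguyen, Eriksen, Castillo, Ivanova and Osei (Lieutenant Colonel).
Drummond and Tanaka both have total federal service 7 years, so the next rule applies.
Among Drummond and Tanaka, by date of commissioning (later first): Drummond (Dec 19, 2014) before Tanaka (Jan 27, 2006).
Nguyen, Eriksen, Castillo, Ivanova and Osei all have total federal service 30 years, so the next rule applies.
Among Nguyen, Eriksen, Castillo, Ivanova and Osei, by date of commissioning (later first): Nguyen (Nov 2, 2003) before Eriksen (Nov 23, 1999) before Castillo (Jul 18, 1999) before Ivanova (Jun 16, 1999) before Osei (May 17, 1998).
Order: Drummond, Tanaka, Nguyen, Eriksen, Castillo, Ivanova, Osei.

Nguyen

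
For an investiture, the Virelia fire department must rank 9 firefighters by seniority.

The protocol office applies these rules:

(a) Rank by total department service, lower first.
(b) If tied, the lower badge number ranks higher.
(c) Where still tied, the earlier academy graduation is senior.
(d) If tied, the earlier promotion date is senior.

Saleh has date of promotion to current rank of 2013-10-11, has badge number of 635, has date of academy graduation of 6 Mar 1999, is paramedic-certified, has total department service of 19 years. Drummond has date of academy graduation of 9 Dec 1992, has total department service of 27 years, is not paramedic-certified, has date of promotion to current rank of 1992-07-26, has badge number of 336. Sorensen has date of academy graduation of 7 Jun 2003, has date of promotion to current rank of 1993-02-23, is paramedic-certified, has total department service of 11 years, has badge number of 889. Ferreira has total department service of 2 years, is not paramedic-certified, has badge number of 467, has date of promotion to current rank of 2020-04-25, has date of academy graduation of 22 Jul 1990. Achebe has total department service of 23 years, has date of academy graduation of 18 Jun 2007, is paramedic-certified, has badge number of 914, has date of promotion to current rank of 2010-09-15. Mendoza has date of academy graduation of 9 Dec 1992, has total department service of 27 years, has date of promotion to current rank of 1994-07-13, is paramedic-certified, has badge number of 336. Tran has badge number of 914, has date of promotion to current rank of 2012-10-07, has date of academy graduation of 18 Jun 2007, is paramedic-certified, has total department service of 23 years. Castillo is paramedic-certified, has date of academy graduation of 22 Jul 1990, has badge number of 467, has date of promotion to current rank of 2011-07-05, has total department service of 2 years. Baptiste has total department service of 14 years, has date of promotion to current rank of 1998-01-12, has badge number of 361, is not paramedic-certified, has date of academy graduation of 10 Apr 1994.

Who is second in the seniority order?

Ferreira

By total department service (lower first): Castillo and Ferreira (both 2 years); then Sorensen (11 years); then Baptiste (14 years); then Saleh (19 years); then Achebe and Tran (both 23 years); then Drummond and Mendoza (both 27 years).
Castillo and Ferreira both have badge number 467, so the next rule applies.
Castillo and Ferreira both have date of academy graduation 22 Jul 1990, so the next rule applies.
Among Castillo and Ferreira, by date of promotion to current rank (earlier first): Castillo (2011-07-05) before Ferreira (2020-04-25).
Achebe and Tran both have badge number 914, so the next rule applies.
Achebe and Tran both have date of academy graduation 18 Jun 2007, so the next rule applies.
Among Achebe and Tran, by date of promotion to current rank (earlier first): Achebe (2010-09-15) before Tran (2012-10-07).
Drummond and Mendoza both have badge number 336, so the next rule applies.
Drummond and Mendoza both have date of academy graduation 9 Dec 1992, so the next rule applies.
Among Drummond and Mendoza, by date of promotion to current rank (earlier first): Drummond (1992-07-26) before Mendoza (1994-07-13).
Order: Castillo, Ferreira, Sorensen, Baptiste, Saleh, Achebe, Tran, Drummond, Mendoza.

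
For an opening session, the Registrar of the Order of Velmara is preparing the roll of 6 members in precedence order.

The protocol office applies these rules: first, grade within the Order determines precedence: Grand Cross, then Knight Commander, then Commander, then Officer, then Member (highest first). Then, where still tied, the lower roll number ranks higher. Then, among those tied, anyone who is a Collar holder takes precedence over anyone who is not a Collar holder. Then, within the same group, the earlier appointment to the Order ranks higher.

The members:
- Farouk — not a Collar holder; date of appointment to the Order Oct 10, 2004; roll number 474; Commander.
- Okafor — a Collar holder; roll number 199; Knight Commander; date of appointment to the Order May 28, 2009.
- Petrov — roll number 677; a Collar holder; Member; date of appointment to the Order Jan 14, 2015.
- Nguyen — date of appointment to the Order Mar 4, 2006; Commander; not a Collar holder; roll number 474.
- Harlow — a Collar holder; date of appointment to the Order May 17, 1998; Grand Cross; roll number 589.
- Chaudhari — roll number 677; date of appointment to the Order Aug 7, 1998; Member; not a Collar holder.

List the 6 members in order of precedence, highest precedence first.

Harlow, Okafor, Farouk, Nguyen, Petrov, Chaudhari

By grade within the Order: Harlow (Grand Cross); then Okafor (Knight Commander); then Farouk and Nguyen (Commander); then Petrov and Chaudhari (Member).
Farouk and Nguyen both have roll number 474, so the next rule applies.
Farouk and Nguyen are each not a Collar holder, so the next rule applies.
Among Farouk and Nguyen, by date of appointment to the Order (earlier first): Farouk (Oct 10, 2004) before Nguyen (Mar 4, 2006).
Petrov and Chaudhari both have roll number 677, so the next rule applies.
Among Petrov and Chaudhari, a Collar holder before not a Collar holder: Petrov (a Collar holder) before Chaudhari (not a Collar holder).
Full order: Harlow, Okafor, Farouk, Nguyen, Petrov, Chaudhari.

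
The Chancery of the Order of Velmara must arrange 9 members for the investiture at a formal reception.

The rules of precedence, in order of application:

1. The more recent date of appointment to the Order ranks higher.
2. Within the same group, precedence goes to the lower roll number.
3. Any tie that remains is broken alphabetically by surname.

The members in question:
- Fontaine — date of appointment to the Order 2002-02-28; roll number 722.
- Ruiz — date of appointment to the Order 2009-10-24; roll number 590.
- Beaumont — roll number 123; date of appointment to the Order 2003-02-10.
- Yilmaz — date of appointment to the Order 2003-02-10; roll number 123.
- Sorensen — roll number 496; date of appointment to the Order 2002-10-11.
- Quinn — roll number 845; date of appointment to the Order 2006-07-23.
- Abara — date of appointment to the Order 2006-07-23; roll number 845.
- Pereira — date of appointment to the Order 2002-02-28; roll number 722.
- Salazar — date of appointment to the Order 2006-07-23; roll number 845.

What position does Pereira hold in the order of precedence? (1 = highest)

9

By date of appointment to the Order (later first): Ruiz (2009-10-24); then Abara, Quinn and Salazar (each 2006-07-23); then Beaumont and Yilmaz (both 2003-02-10); then Sorensen (2002-10-11); then Fontaine and Pereira (both 2002-02-28).
Abara, Quinn and Salazar all have roll number 845, so the next rule applies.
Among Abara, Quinn and Salazar, alphabetically by surname: Abara before Quinn before Salazar.
Beaumont and Yilmaz both have roll number 123, so the next rule applies.
Among Beaumont and Yilmaz, alphabetically by surname: Beaumont before Yilmaz.
Fontaine and Pereira both have roll number 722, so the next rule applies.
Among Fontaine and Pereira, alphabetically by surname: Fontaine before Pereira.
Order: Ruiz, Abara, Quinn, Salazar, Beaumont, Yilmaz, Sorensen, Fontaine, Pereira. So position 9.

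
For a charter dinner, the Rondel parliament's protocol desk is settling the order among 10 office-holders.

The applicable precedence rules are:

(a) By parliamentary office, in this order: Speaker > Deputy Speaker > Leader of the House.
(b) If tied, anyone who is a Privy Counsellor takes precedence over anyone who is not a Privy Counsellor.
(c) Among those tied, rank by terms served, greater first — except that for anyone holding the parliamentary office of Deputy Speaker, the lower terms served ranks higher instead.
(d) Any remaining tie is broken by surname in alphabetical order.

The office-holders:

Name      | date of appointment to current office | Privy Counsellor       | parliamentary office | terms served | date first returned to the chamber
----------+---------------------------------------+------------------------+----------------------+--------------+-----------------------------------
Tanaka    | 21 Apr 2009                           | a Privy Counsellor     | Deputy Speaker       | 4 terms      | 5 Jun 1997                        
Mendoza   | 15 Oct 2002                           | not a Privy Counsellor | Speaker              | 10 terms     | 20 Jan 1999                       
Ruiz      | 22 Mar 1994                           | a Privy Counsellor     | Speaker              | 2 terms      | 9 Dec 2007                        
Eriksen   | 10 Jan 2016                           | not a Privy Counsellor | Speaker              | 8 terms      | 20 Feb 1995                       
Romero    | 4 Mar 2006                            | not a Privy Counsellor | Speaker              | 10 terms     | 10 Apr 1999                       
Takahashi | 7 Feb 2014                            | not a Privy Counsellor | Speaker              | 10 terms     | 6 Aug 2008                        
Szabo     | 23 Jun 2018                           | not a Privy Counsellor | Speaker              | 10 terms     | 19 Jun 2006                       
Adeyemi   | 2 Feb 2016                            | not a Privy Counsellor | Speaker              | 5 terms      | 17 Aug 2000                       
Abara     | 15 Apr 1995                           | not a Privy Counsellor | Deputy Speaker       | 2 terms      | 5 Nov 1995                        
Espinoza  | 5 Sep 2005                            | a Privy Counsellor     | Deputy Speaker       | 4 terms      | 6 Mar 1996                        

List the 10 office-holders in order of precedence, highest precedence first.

By parliamentary office: Ruiz, Mendoza, Romero, Szabo, Takahashi, Eriksen and Adeyemi (Speaker); then Espinoza, Tanaka and Abara (Deputy Speaker).
Among Ruiz, Mendoza, Romero, Szabo, Takahashi, Eriksen and Adeyemi, a Privy Counsellor before not a Privy Counsellor: Ruiz (a Privy Counsellor) before Mendoza, Romero, Szabo, Takahashi, Eriksen and Adeyemi (not a Privy Counsellor).
Among Mendoza, Romero, Szabo, Takahashi, Eriksen and Adeyemi, by terms served (higher first): Mendoza, Romero, Szabo and Takahashi (10 terms) before Eriksen (8 terms) before Adeyemi (5 terms).
Among Mendoza, Romero, Szabo and Takahashi, alphabetically by surname: Mendoza before Romero before Szabo before Takahashi.
Among Espinoza, Tanaka and Abara, a Privy Counsellor before not a Privy Counsellor: Espinoza and Tanaka (a Privy Counsellor) before Abara (not a Privy Counsellor).
Espinoza and Tanaka both have terms served 4 terms, so the next rule applies.
Among Espinoza and Tanaka, alphabetically by surname: Espinoza before Tanaka.
Full order: Ruiz, Mendoza, Romero, Szabo, Takahashi, Eriksen, Adeyemi, Espinoza, Tanaka, Abara.

Ruiz, Mendoza, Romero, Szabo, Takahashi, Eriksen, Adeyemi, Espinoza, Tanaka, Abara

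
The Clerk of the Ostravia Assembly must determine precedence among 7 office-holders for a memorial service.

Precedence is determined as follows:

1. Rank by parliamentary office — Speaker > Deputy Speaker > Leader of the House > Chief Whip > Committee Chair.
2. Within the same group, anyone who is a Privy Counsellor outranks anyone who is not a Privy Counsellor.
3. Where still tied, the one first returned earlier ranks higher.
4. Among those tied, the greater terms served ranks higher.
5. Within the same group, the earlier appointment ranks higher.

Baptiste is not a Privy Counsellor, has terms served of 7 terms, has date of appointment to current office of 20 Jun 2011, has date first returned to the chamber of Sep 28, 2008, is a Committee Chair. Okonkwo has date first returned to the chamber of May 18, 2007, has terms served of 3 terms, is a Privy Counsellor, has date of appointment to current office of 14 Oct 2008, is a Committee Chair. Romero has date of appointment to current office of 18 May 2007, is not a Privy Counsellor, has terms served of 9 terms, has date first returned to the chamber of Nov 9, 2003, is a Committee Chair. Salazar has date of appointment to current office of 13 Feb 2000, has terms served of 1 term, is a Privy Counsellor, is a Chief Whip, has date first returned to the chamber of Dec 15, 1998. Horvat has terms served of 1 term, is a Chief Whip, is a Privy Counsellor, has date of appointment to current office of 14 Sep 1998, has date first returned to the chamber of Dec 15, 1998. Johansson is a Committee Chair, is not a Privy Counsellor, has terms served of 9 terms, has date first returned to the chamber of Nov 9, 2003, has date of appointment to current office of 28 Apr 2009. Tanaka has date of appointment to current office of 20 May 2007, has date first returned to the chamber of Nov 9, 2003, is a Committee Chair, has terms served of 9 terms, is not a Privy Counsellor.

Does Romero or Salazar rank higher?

Salazar

By parliamentary office: Horvat and Salazar (Chief Whip); then Okonkwo, Romero, Tanaka, Johansson and Baptiste (Committee Chair).
Horvat and Salazar are each a Privy Counsellor, so the next rule applies.
Horvat and Salazar both have date first returned to the chamber Dec 15, 1998, so the next rule applies.
Horvat and Salazar both have terms served 1 term, so the next rule applies.
Among Horvat and Salazar, by date of appointment to current office (earlier first): Horvat (14 Sep 1998) before Salazar (13 Feb 2000).
Among Okonkwo, Romero, Tanaka, Johansson and Baptiste, a Privy Counsellor before not a Privy Counsellor: Okonkwo (a Privy Counsellor) before Romero, Tanaka, Johansson and Baptiste (not a Privy Counsellor).
Among Romero, Tanaka, Johansson and Baptiste, by date first returned to the chamber (earlier first): Romero, Tanaka and Johansson (Nov 9, 2003) before Baptiste (Sep 28, 2008).
Romero, Tanaka and Johansson all have terms served 9 terms, so the next rule applies.
Among Romero, Tanaka and Johansson, by date of appointment to current office (earlier first): Romero (18 May 2007) before Tanaka (20 May 2007) before Johansson (28 Apr 2009).
So Salazar takes precedence.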